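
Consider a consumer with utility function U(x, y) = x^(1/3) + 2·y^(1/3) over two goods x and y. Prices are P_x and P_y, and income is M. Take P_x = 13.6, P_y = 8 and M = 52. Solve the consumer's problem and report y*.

From the CES first-order condition, (1/2)·(y/x)^(2/3) = P_x/P_y.
Hence y/x = (2·P_x/P_y)^(1/(2/3)), i.e. raised to the 1.5 power.
With the ratio pinned down, the budget gives x* = M/(P_x + P_y·(y/x)) and y* = (y/x)·x*.
Numerically y/x = 6.26929, so x* = 52/(13.6 + 8·6.26929) = 0.8156 and y* = 6.26929·0.8156 = 5.1134.

y* = 5.1134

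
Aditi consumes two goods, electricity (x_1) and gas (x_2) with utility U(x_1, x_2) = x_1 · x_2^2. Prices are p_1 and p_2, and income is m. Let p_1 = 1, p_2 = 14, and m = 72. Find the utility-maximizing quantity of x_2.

x_2* = 3.4286

Tangency: MRS = (1/2)·x_2/x_1 = p_1/p_2.
Rearranging, p_2·x_2 = 2·p_1·x_1. Substituting into the budget gives p_1·x_1·(1 + 2) = m.
Demand: x_1*(p_1,p_2,m) = 1/3·m/p_1 and x_2* = 2/3·m/p_2.
At p_1=1, p_2=14, m=72: x_2* = 2/3·72/14 = 3.4286.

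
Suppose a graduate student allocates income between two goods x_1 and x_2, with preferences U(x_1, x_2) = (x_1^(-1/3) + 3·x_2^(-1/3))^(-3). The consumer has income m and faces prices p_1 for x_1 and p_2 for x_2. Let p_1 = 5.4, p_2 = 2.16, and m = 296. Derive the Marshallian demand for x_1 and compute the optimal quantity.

From the CES first-order condition, (1/3)·(x_2/x_1)^(4/3) = p_1/p_2.
Hence x_2/x_1 = (3·p_1/p_2)^(1/(4/3)), i.e. raised to the 0.75 power.
With the ratio pinned down, the budget gives x_1* = m/(p_1 + p_2·(x_2/x_1)) and x_2* = (x_2/x_1)·x_1*.
Numerically x_2/x_1 = 4.532063, so x_1* = 296/(5.4 + 2.16·4.532063) = 19.4875.

x_1* = 19.4875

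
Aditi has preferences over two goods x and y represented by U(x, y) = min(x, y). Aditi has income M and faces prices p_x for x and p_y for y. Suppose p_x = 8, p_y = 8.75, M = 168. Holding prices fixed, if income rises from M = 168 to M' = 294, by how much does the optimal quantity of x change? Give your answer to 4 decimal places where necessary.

Leontief preferences: the optimum is at the kink where x/1 = y/1, i.e. y = x.
Budget: p_x·x + p_y·x = M, so (p_x + p_y)·x = M.
Demand: x*(p_x,p_y,M) = M/(p_x + p_y), y* = M/(p_x + p_y).
Here 8 + 8.75 = 16.75, giving x* = 10.0299.
At M' = 294: x* = 17.5522. Change: 17.5522 − 10.0299 = 7.5224.

Δx* = 7.5224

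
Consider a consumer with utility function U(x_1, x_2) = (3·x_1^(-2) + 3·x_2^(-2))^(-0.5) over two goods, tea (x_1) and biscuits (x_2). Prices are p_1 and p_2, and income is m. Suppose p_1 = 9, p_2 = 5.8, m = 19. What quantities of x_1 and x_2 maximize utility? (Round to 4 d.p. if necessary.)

x_1* = 1.2091, x_2* = 1.3997

MU_x_1 ∝ 3·x_1^(-3), MU_x_2 ∝ 3·x_2^(-3), so MRS = (x_2/x_1)^(3) = p_1/p_2.
Solve for the ratio: x_2/x_1 = [p_1/p_2]^(1/3).
With the ratio pinned down, the budget gives x_1* = m/(p_1 + p_2·(x_2/x_1)) and x_2* = (x_2/x_1)·x_1*.
Numerically x_2/x_1 = 1.157723, so x_1* = 19/(9 + 5.8·1.157723) = 1.2091 and x_2* = 1.157723·1.2091 = 1.3997.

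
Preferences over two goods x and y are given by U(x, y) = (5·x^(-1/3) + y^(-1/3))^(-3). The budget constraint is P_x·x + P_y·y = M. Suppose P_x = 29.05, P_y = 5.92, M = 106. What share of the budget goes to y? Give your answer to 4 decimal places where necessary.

share on y = 0.1673

MU_x ∝ 5·x^(-4/3), MU_y ∝ y^(-4/3), so MRS = 5·(y/x)^(4/3) = P_x/P_y.
Hence y/x = ((1/5)·P_x/P_y)^(1/(4/3)), i.e. raised to the 0.75 power.
With the ratio pinned down, the budget gives x* = M/(P_x + P_y·(y/x)) and y* = (y/x)·x*.
Numerically y/x = 0.986032, so x* = 106/(29.05 + 5.92·0.986032) = 3.0384 and y* = 0.986032·3.0384 = 2.9959.
Expenditure on y: 5.92·2.9959 = 17.7358; share = 0.1673.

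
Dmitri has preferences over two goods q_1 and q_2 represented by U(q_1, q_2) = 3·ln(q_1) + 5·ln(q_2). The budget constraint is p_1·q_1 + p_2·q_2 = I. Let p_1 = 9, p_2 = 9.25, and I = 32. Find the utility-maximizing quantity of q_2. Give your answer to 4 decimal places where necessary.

The MRS is (3/5)·q_2/q_1. Set MRS = p_1/p_2.
Rearranging, p_2·q_2 = (5/3)·p_1·q_1. Substituting into the budget gives p_1·q_1·(1 + (5/3)) = I.
Demand: q_1*(p_1,p_2,I) = 0.375·I/p_1 and q_2* = 0.625·I/p_2.
At p_1=9, p_2=9.25, I=32: q_2* = 0.625·32/9.25 = 2.1622.

q_2* = 2.1622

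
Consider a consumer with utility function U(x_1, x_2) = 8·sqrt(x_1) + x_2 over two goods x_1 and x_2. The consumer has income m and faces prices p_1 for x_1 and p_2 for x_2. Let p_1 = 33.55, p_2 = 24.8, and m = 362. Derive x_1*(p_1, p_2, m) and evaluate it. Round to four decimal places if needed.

x_1* = 8.7426

Utility is quasi-linear in x_2; the FOC for x_1 is 4/√x_1 = p_1/p_2.
Thus x_1* = (4·p_2/p_1)² — independent of m — with the rest of income spent on x_2.
Plugging in: x_1* = (4·24.8/33.55)² = 8.7426.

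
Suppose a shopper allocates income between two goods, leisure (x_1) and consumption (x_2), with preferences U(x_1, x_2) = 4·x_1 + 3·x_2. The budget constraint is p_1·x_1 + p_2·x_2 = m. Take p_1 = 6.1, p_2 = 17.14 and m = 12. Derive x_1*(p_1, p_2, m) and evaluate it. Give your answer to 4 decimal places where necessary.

Linear utility — the consumer picks whichever good has higher MU/price: 4/6.1 = 0.6557 vs 3/17.14 = 0.175.
x_1 gives more utility per dollar, so spend all income on x_1: x_1* = m/p_1, x_2* = 0.
Numerically: x_1* = 1.9672, x_2* = 0.

x_1* = 1.9672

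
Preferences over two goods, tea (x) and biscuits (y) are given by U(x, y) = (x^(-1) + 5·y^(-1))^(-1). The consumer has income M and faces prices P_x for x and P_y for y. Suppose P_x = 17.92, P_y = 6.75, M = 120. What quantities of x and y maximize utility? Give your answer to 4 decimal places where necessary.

MU_x ∝ x^(-2), MU_y ∝ 5·y^(-2), so MRS = (1/5)·(y/x)^(2) = P_x/P_y.
Hence y/x = (5·P_x/P_y)^(1/(2)), i.e. raised to the 0.5 power.
Substitute y = (y/x)·x into the budget: x* = M/(P_x + P_y·(y/x)).
Numerically y/x = 3.64336, so x* = 120/(17.92 + 6.75·3.64336) = 2.8227 and y* = 3.64336·2.8227 = 10.2841.

x* = 2.8227, y* = 10.2841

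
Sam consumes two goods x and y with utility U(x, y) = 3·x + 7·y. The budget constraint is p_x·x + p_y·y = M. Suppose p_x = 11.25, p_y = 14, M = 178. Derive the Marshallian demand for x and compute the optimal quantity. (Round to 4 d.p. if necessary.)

x* = 0

Perfect substitutes: compare marginal utility per dollar. 3/p_x vs 7/p_y → 0.2667 vs 0.5.
y gives more utility per dollar, so spend all income on y: y* = M/p_y, x* = 0.
Numerically: x* = 0, y* = 12.7143.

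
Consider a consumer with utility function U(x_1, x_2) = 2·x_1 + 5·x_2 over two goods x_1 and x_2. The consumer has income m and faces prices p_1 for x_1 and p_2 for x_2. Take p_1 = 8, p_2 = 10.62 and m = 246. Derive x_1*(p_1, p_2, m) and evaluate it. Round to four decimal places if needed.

Linear utility — the consumer picks whichever good has higher MU/price: 2/8 = 0.25 vs 5/10.62 = 0.4708.
x_2 gives more utility per dollar, so spend all income on x_2: x_2* = m/p_2, x_1* = 0.
Numerically: x_1* = 0, x_2* = 23.1638.

x_1* = 0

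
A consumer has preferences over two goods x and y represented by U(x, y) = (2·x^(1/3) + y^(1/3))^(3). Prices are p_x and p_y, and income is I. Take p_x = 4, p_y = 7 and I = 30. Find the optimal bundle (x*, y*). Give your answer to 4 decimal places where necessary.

MU_x ∝ 2·x^(-2/3), MU_y ∝ y^(-2/3), so MRS = 2·(y/x)^(2/3) = p_x/p_y.
Solve for the ratio: y/x = [(1/2)·p_x/p_y]^(1.5).
Substitute y = (y/x)·x into the budget: x* = I/(p_x + p_y·(y/x)).
Numerically y/x = 0.152721, so x* = 30/(4 + 7·0.152721) = 5.9183 and y* = 0.152721·5.9183 = 0.9038.

x* = 5.9183, y* = 0.9038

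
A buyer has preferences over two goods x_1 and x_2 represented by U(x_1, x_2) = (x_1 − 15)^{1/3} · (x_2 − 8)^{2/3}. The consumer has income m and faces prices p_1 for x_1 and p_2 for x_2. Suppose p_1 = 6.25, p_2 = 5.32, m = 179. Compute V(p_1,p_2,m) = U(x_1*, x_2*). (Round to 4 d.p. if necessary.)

MRS = (1/2)·(x_2−8)/(x_1−15). Tangency with p_1/p_2 gives x_2−8 = 2·(p_1/p_2)·(x_1−15).
Substituting into the budget: x_1* = 15 + 1/3·(m − 15·p_1 − 8·p_2)/p_1, and x_2* = 8 + 2/3·(…)/p_2.
Discretionary income = 179 − 15·6.25 − 8·5.32 = 42.69; x_1* = 15 + 1/3·42.69/6.25 = 17.2768; x_2* = 8 + 2/3·42.69/5.32 = 13.3496.
Utility at the optimum: U(17.2768, 13.3496) = 4.024.

V = 4.024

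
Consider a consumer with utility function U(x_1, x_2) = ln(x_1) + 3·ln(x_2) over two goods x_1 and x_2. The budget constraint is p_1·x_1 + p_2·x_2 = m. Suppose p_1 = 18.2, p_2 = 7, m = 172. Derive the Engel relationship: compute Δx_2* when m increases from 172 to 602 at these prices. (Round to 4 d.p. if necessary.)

Δx_2* = 46.0714

MU_x_1/MU_x_2 = (x_2)/(3·x_1); tangency sets this equal to p_1/p_2.
So p_2·x_2 = 3·p_1·x_1; combined with the budget, a share 0.25 of income goes to x_1.
Demand: x_1*(p_1,p_2,m) = 0.25·m/p_1 and x_2* = 0.75·m/p_2.
At p_1=18.2, p_2=7, m=172: x_2* = 0.75·172/7 = 18.4286.
At m' = 602: x_2* = 64.5. Change: 64.5 − 18.4286 = 46.0714.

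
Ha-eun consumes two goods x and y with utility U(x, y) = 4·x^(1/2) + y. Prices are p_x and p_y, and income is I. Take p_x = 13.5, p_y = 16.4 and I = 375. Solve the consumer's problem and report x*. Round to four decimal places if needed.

Set MRS = p_x/p_y: 2·x^(−1/2) = p_x/p_y.
Solve: √x = 2·p_y/p_x, so x*(p_x,p_y) = (2·p_y/p_x)², and y* = (I − p_x·x*)/p_y.
Plugging in: x* = (2·16.4/13.5)² = 5.9031.

x* = 5.9031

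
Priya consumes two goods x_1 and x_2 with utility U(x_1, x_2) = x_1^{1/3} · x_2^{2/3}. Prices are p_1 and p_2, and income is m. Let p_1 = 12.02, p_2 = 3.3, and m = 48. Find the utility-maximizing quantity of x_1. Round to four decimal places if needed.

Tangency: MRS = (1/2)·x_2/x_1 = p_1/p_2.
Rearranging, p_2·x_2 = 2·p_1·x_1. Substituting into the budget gives p_1·x_1·(1 + 2) = m.
Demand: x_1*(p_1,p_2,m) = 1/3·m/p_1 and x_2* = 2/3·m/p_2.
At p_1=12.02, p_2=3.3, m=48: x_1* = 1/3·48/12.02 = 1.3311.

x_1* = 1.3311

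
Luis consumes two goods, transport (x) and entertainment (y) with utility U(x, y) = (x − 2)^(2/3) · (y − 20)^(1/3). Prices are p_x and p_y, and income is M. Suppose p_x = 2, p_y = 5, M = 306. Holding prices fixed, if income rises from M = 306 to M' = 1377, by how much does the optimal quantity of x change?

Substituting into the budget: x* = 2 + 2/3·(M − 2·p_x − 20·p_y)/p_x, and y* = 20 + 1/3·(…)/p_y.
Discretionary income = 306 − 2·2 − 20·5 = 202; x* = 2 + 2/3·202/2 = 69.3333.
At M' = 1377: x* = 426.3333. Change: 426.3333 − 69.3333 = 357.

Δx* = 357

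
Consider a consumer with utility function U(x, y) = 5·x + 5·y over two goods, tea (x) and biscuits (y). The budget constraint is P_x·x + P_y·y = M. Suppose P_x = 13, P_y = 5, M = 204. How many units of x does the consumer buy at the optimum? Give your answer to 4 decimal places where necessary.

y gives more utility per dollar, so spend all income on y: y* = M/P_y, x* = 0.
Numerically: x* = 0, y* = 40.8.

x* = 0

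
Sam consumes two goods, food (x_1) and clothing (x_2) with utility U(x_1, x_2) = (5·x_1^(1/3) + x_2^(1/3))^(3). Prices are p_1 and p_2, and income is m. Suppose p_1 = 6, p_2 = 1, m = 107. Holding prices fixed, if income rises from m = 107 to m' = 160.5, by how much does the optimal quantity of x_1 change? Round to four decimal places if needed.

From the CES first-order condition, 5·(x_2/x_1)^(2/3) = p_1/p_2.
Hence x_2/x_1 = ((1/5)·p_1/p_2)^(1/(2/3)), i.e. raised to the 1.5 power.
Substitute x_2 = (x_2/x_1)·x_1 into the budget: x_1* = m/(p_1 + p_2·(x_2/x_1)).
Numerically x_2/x_1 = 1.314534, so x_1* = 107/(6 + 1·1.314534) = 14.6284.
At m' = 160.5: x_1* = 21.9426. Change: 21.9426 − 14.6284 = 7.3142.

Δx_1* = 7.3142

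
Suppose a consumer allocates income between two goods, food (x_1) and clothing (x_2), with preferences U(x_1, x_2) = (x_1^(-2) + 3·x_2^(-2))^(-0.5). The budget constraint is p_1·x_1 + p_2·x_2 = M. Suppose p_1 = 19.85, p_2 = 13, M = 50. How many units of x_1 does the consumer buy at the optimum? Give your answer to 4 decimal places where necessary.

x_1* = 1.2066

From the CES first-order condition, (1/3)·(x_2/x_1)^(3) = p_1/p_2.
Hence x_2/x_1 = (3·p_1/p_2)^(1/(3)), i.e. raised to the 1/3 power.
With the ratio pinned down, the budget gives x_1* = M/(p_1 + p_2·(x_2/x_1)) and x_2* = (x_2/x_1)·x_1*.
Numerically x_2/x_1 = 1.660783, so x_1* = 50/(19.85 + 13·1.660783) = 1.2066.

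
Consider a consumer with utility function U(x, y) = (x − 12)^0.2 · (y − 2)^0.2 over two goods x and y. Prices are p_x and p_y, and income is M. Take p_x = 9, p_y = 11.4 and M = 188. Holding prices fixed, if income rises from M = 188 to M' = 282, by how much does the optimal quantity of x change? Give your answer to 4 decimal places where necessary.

Δx* = 5.2222

MRS = (y−2)/(x−12). Tangency with p_x/p_y gives y−2 = (p_x/p_y)·(x−12).
Substituting into the budget: x* = 12 + 0.5·(M − 12·p_x − 2·p_y)/p_x, and y* = 2 + 0.5·(…)/p_y.
Discretionary income = 188 − 12·9 − 2·11.4 = 57.2; x* = 12 + 0.5·57.2/9 = 15.1778.
At M' = 282: x* = 20.4. Change: 20.4 − 15.1778 = 5.2222.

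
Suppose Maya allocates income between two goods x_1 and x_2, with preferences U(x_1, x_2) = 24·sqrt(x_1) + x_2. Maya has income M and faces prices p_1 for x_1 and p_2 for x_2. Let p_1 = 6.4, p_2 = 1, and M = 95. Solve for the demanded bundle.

x_1* = 3.5156, x_2* = 72.5

Set MRS = p_1/p_2: 12·x_1^(−1/2) = p_1/p_2.
Solve: √x_1 = 12·p_2/p_1, so x_1*(p_1,p_2) = (12·p_2/p_1)², and x_2* = (M − p_1·x_1*)/p_2.
Plugging in: x_1* = (12·1/6.4)² = 3.5156, x_2* = 72.5.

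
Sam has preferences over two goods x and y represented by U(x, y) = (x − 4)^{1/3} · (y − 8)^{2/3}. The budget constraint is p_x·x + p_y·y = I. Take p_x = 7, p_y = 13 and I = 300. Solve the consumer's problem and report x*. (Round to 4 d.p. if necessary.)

x* = 12

MRS = (1/2)·(y−8)/(x−4). Tangency with p_x/p_y gives y−8 = 2·(p_x/p_y)·(x−4).
After buying the subsistence bundle (4, 8), a share 1/3 of the remaining income goes to x: x* = 4 + 1/3·(I − 4p_x − 8p_y)/p_x.
Discretionary income = 300 − 4·7 − 8·13 = 168; x* = 4 + 1/3·168/7 = 12.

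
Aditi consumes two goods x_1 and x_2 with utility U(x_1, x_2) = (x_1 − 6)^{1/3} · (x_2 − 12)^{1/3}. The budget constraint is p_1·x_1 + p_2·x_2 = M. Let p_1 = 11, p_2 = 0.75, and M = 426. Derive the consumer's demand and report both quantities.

MRS = (x_2−12)/(x_1−6). Tangency with p_1/p_2 gives x_2−12 = (p_1/p_2)·(x_1−6).
Substituting into the budget: x_1* = 6 + 0.5·(M − 6·p_1 − 12·p_2)/p_1, and x_2* = 12 + 0.5·(…)/p_2.
Discretionary income = 426 − 6·11 − 12·0.75 = 351; x_1* = 6 + 0.5·351/11 = 21.9545; x_2* = 12 + 0.5·351/0.75 = 246.

x_1* = 21.9545, x_2* = 246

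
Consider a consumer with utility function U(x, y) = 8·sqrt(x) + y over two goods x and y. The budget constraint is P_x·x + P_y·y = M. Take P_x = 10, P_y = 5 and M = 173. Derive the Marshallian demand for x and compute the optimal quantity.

x* = 4

Solve: √x = 4·P_y/P_x, so x*(P_x,P_y) = (4·P_y/P_x)², and y* = (M − P_x·x*)/P_y.
Plugging in: x* = (4·5/10)² = 4.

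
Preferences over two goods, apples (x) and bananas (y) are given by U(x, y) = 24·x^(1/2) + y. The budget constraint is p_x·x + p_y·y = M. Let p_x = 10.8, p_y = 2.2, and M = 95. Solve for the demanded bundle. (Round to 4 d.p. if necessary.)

MU_x = 12/√x, MU_y = 1. Tangency: 12/√x = p_x/p_y.
Thus x* = (12·p_y/p_x)² — independent of M — with the rest of income spent on y.
Plugging in: x* = (12·2.2/10.8)² = 5.9753, y* = 13.8485.

x* = 5.9753, y* = 13.8485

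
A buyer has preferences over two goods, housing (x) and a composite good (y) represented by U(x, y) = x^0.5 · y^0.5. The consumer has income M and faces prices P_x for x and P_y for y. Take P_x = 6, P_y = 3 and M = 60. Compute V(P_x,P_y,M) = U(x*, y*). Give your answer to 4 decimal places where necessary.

Demand: x*(P_x,P_y,M) = 0.5·M/P_x and y* = 0.5·M/P_y.
At P_x=6, P_y=3, M=60: x* = 0.5·60/6 = 5, y* = 10.
Utility at the optimum: U(5, 10) = 7.0711.

V = 7.0711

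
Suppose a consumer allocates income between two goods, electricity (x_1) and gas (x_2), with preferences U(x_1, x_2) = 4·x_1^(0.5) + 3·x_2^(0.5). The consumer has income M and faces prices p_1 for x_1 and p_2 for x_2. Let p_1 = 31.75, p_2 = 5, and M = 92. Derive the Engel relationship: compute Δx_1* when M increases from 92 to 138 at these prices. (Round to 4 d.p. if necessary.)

Numerically x_2/x_1 = 22.681406, so x_1* = 92/(31.75 + 5·22.681406) = 0.6338.
At M' = 138: x_1* = 0.9507. Change: 0.9507 − 0.6338 = 0.3169.

Δx_1* = 0.3169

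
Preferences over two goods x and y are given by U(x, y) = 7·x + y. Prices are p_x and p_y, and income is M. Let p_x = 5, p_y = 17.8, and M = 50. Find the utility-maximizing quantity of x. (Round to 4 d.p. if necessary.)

Perfect substitutes: compare marginal utility per dollar. 7/p_x vs 1/p_y → 1.4 vs 0.0562.
x gives more utility per dollar, so spend all income on x: x* = M/p_x, y* = 0.
Numerically: x* = 10, y* = 0.

x* = 10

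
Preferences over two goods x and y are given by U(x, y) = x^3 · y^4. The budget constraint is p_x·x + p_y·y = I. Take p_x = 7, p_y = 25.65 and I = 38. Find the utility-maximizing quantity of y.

Tangency: MRS = (3/4)·y/x = p_x/p_y.
So 3·p_y·y = 4·p_x·x; combined with the budget, a share 3/7 of income goes to x.
Demand: x*(p_x,p_y,I) = 3/7·I/p_x and y* = 4/7·I/p_y.
At p_x=7, p_y=25.65, I=38: y* = 4/7·38/25.65 = 0.8466.

y* = 0.8466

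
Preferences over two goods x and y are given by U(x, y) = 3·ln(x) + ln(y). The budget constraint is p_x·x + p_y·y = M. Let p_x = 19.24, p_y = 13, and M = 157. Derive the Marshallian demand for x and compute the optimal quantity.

x* = 6.1201

At p_x=19.24, p_y=13, M=157: x* = 0.75·157/19.24 = 6.1201.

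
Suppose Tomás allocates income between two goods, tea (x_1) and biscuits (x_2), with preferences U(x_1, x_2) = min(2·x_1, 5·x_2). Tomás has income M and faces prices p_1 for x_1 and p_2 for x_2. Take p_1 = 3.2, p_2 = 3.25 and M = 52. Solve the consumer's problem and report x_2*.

x_2* = 4.6222

Here 5·3.2 + 2·3.25 = 22.5, giving x_2* = 4.6222.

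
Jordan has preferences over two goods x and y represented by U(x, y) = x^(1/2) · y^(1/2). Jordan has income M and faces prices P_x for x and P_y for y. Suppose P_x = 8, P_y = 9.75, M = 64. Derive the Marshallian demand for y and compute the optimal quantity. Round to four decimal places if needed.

y* = 3.2821

Demand: x*(P_x,P_y,M) = 0.5·M/P_x and y* = 0.5·M/P_y.
At P_x=8, P_y=9.75, M=64: y* = 0.5·64/9.75 = 3.2821.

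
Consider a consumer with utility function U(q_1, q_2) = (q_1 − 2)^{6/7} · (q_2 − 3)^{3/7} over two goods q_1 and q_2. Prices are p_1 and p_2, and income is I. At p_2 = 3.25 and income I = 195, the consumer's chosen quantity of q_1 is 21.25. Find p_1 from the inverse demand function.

p_1 = 6

Let q_1' = q_1−2, q_2' = q_2−3. MRS = 2·q_2'/q_1' = p_1/p_2.
Substituting into the budget: q_1* = 2 + 2/3·(I − 2·p_1 − 3·p_2)/p_1, and q_2* = 3 + 1/3·(…)/p_2.
Set q_1* = 21.25 in the demand function and solve for p_1: p_1 = 6.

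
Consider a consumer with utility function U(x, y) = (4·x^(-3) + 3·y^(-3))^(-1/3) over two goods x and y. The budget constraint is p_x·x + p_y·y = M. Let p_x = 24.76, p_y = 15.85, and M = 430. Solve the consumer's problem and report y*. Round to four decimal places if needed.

MRS = MU_x/MU_y = (4/3)·(y/x)^(4). Set equal to p_x/p_y.
Solve for the ratio: y/x = [(3/4)·p_x/p_y]^(0.25).
With the ratio pinned down, the budget gives x* = M/(p_x + p_y·(y/x)) and y* = (y/x)·x*.
Numerically y/x = 1.040389, so x* = 430/(24.76 + 15.85·1.040389) = 10.4242 and y* = 1.040389·10.4242 = 10.8452.

y* = 10.8452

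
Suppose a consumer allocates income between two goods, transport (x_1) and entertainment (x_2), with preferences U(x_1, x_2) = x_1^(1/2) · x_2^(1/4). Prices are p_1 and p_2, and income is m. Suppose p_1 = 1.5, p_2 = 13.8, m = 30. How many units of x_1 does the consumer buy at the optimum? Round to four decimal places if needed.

Tangency: MRS = 2·x_2/x_1 = p_1/p_2.
So 0.5·p_2·x_2 = 0.25·p_1·x_1; combined with the budget, a share 2/3 of income goes to x_1.
Demand: x_1*(p_1,p_2,m) = 2/3·m/p_1 and x_2* = 1/3·m/p_2.
At p_1=1.5, p_2=13.8, m=30: x_1* = 2/3·30/1.5 = 13.3333.

x_1* = 13.3333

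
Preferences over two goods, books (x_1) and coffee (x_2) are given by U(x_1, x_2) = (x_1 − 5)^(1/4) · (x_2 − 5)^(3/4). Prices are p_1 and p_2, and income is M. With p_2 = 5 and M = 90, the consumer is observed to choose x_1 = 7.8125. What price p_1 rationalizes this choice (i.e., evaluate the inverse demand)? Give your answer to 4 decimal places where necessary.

This is Cobb-Douglas in (x_1−5, x_2−5): tangency gives 0.25·p_2·(x_2−5) = 0.75·p_1·(x_1−5).
Substituting into the budget: x_1* = 5 + 0.25·(M − 5·p_1 − 5·p_2)/p_1, and x_2* = 5 + 0.75·(…)/p_2.
Set x_1* = 7.8125 in the demand function and solve for p_1: p_1 = 4.

p_1 = 4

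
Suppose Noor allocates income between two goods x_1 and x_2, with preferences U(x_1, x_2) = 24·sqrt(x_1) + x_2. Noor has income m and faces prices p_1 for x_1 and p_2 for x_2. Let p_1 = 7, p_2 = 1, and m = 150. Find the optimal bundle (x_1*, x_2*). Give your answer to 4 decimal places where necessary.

Set MRS = p_1/p_2: 12·x_1^(−1/2) = p_1/p_2.
Thus x_1* = (12·p_2/p_1)² — independent of m — with the rest of income spent on x_2.
Plugging in: x_1* = (12·1/7)² = 2.9388, x_2* = 129.4286.

x_1* = 2.9388, x_2* = 129.4286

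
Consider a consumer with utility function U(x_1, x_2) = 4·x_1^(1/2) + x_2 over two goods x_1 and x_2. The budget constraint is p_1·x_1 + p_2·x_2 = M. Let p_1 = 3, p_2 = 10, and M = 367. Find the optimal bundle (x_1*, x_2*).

x_1* = 44.4444, x_2* = 23.3667

Utility is quasi-linear in x_2; the FOC for x_1 is 2/√x_1 = p_1/p_2.
Solve: √x_1 = 2·p_2/p_1, so x_1*(p_1,p_2) = (2·p_2/p_1)², and x_2* = (M − p_1·x_1*)/p_2.
Plugging in: x_1* = (2·10/3)² = 44.4444, x_2* = 23.3667.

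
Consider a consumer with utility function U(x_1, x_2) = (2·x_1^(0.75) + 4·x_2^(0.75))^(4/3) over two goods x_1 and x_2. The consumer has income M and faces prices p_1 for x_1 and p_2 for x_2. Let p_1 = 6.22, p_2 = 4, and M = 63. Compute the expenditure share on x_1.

From the CES first-order condition, (1/2)·(x_2/x_1)^(0.25) = p_1/p_2.
Solve for the ratio: x_2/x_1 = [2·p_1/p_2]^(4).
Substitute x_2 = (x_2/x_1)·x_1 into the budget: x_1* = M/(p_1 + p_2·(x_2/x_1)).
Numerically x_2/x_1 = 93.549518, so x_1* = 63/(6.22 + 4·93.549518) = 0.1656 and x_2* = 93.549518·0.1656 = 15.4925.
Expenditure on x_1: 6.22·0.1656 = 1.0301; share = 0.0164.

share on x_1 = 0.0164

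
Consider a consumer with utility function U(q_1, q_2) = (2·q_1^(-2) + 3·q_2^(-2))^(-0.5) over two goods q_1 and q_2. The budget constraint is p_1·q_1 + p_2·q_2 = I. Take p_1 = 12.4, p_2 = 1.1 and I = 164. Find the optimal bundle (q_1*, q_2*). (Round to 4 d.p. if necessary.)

q_1* = 10.7729, q_2* = 27.6507

From the CES first-order condition, (2/3)·(q_2/q_1)^(3) = p_1/p_2.
Solve for the ratio: q_2/q_1 = [(3/2)·p_1/p_2]^(1/3).
With the ratio pinned down, the budget gives q_1* = I/(p_1 + p_2·(q_2/q_1)) and q_2* = (q_2/q_1)·q_1*.
Numerically q_2/q_1 = 2.56669, so q_1* = 164/(12.4 + 1.1·2.56669) = 10.7729 and q_2* = 2.56669·10.7729 = 27.6507.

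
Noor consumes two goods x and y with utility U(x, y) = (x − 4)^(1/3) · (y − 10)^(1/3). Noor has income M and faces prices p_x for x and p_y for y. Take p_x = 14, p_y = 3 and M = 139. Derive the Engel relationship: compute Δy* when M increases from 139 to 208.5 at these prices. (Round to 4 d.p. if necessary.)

This is Cobb-Douglas in (x−4, y−10): tangency gives 1/3·p_y·(y−10) = 1/3·p_x·(x−4).
Substituting into the budget: x* = 4 + 0.5·(M − 4·p_x − 10·p_y)/p_x, and y* = 10 + 0.5·(…)/p_y.
Discretionary income = 139 − 4·14 − 10·3 = 53; y* = 10 + 0.5·53/3 = 18.8333.
At M' = 208.5: y* = 30.4167. Change: 30.4167 − 18.8333 = 11.5833.

Δy* = 11.5833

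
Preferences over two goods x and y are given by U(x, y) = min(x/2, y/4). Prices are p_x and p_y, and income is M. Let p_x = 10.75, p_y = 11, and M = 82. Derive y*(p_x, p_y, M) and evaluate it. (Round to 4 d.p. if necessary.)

Demand: x*(p_x,p_y,M) = 2·M/(2·p_x + 4·p_y), y* = 4·M/(2·p_x + 4·p_y).
Here 2·10.75 + 4·11 = 65.5, giving y* = 5.0076.

y* = 5.0076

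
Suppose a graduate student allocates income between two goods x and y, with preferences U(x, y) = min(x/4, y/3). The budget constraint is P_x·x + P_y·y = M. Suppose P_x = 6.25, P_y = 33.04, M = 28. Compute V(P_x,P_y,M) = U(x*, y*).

With perfect complements, no substitution: consume in ratio x:y = 4:3.
Budget: P_x·x + P_y·(3/4)·x = M, so (4·P_x + 3·P_y)·x = 4·M.
Demand: x*(P_x,P_y,M) = 4·M/(4·P_x + 3·P_y), y* = 3·M/(4·P_x + 3·P_y).
Here 4·6.25 + 3·33.04 = 124.12, giving x* = 0.9024 and y* = 0.6768.
Utility at the optimum: U(0.9024, 0.6768) = 0.2256.

V = 0.2256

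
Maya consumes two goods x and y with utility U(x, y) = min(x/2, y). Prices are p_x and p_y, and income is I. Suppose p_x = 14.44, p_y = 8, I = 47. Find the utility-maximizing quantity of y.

y* = 1.2744

Leontief preferences: the optimum is at the kink where x/2 = y/1, i.e. y = (1/2)·x.
Budget: p_x·x + p_y·(1/2)·x = I, so (2·p_x + p_y)·x = 2·I.
Demand: x*(p_x,p_y,I) = 2·I/(2·p_x + p_y), y* = I/(2·p_x + p_y).
Here 2·14.44 + 8 = 36.88, giving y* = 1.2744.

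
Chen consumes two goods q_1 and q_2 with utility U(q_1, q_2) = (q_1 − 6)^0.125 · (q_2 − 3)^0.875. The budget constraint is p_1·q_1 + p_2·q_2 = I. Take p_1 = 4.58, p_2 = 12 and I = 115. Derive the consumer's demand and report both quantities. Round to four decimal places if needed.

Let q_1' = q_1−6, q_2' = q_2−3. MRS = (1/7)·q_2'/q_1' = p_1/p_2.
Substituting into the budget: q_1* = 6 + 0.125·(I − 6·p_1 − 3·p_2)/p_1, and q_2* = 3 + 0.875·(…)/p_2.
Discretionary income = 115 − 6·4.58 − 3·12 = 51.52; q_1* = 6 + 0.125·51.52/4.58 = 7.4061; q_2* = 3 + 0.875·51.52/12 = 6.7567.

q_1* = 7.4061, q_2* = 6.7567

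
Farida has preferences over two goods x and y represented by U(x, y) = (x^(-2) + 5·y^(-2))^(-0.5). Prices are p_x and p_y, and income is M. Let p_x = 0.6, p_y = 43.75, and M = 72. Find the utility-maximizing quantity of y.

y* = 1.5924

Substitute y = (y/x)·x into the budget: x* = M/(p_x + p_y·(y/x)).
Numerically y/x = 0.409306, so x* = 72/(0.6 + 43.75·0.409306) = 3.8904 and y* = 0.409306·3.8904 = 1.5924.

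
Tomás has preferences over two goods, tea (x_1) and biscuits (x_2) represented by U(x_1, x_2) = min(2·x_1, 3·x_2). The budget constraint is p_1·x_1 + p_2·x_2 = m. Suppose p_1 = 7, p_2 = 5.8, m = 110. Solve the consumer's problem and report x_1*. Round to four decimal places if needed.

With perfect complements, no substitution: consume in ratio x_1:x_2 = 3:2.
Budget: p_1·x_1 + p_2·(2/3)·x_1 = m, so (3·p_1 + 2·p_2)·x_1 = 3·m.
Demand: x_1*(p_1,p_2,m) = 3·m/(3·p_1 + 2·p_2), x_2* = 2·m/(3·p_1 + 2·p_2).
Here 3·7 + 2·5.8 = 32.6, giving x_1* = 10.1227.

x_1* = 10.1227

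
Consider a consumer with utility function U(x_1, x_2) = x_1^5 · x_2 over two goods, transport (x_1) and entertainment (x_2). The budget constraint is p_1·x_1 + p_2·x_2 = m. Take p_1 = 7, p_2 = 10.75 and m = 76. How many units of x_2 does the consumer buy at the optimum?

The MRS is 5·x_2/x_1. Set MRS = p_1/p_2.
So 5·p_2·x_2 = p_1·x_1; combined with the budget, a share 5/6 of income goes to x_1.
Demand: x_1*(p_1,p_2,m) = 5/6·m/p_1 and x_2* = 1/6·m/p_2.
At p_1=7, p_2=10.75, m=76: x_2* = 1/6·76/10.75 = 1.1783.

x_2* = 1.1783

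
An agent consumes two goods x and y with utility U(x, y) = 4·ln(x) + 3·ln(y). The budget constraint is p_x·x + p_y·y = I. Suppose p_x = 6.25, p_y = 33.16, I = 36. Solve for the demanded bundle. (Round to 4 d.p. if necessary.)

At p_x=6.25, p_y=33.16, I=36: x* = 4/7·36/6.25 = 3.2914, y* = 0.4653.

x* = 3.2914, y* = 0.4653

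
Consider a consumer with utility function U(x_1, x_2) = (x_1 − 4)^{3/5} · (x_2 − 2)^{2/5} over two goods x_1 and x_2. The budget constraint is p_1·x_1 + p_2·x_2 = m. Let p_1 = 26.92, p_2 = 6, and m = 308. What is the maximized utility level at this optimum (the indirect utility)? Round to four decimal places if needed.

Discretionary income = 308 − 4·26.92 − 2·6 = 188.32; x_1* = 4 + 0.6·188.32/26.92 = 8.1973; x_2* = 2 + 0.4·188.32/6 = 14.5547.
Utility at the optimum: U(8.1973, 14.5547) = 6.5059.

V = 6.5059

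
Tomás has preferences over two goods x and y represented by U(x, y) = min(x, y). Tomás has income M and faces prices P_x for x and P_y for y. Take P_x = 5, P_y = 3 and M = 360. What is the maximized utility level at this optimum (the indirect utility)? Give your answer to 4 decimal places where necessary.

V = 45

Leontief preferences: the optimum is at the kink where x/1 = y/1, i.e. y = x.
Budget: P_x·x + P_y·x = M, so (P_x + P_y)·x = M.
Demand: x*(P_x,P_y,M) = M/(P_x + P_y), y* = M/(P_x + P_y).
Here 5 + 3 = 8, giving x* = 45 and y* = 45.
Utility at the optimum: U(45, 45) = 45.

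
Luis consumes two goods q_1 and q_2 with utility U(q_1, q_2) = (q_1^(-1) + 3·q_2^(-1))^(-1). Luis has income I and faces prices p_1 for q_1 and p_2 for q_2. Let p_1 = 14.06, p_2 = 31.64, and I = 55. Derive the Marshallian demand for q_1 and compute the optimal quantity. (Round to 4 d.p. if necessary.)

From the CES first-order condition, (1/3)·(q_2/q_1)^(2) = p_1/p_2.
Hence q_2/q_1 = (3·p_1/p_2)^(1/(2)), i.e. raised to the 0.5 power.
With the ratio pinned down, the budget gives q_1* = I/(p_1 + p_2·(q_2/q_1)) and q_2* = (q_2/q_1)·q_1*.
Numerically q_2/q_1 = 1.154609, so q_1* = 55/(14.06 + 31.64·1.154609) = 1.0871.

q_1* = 1.0871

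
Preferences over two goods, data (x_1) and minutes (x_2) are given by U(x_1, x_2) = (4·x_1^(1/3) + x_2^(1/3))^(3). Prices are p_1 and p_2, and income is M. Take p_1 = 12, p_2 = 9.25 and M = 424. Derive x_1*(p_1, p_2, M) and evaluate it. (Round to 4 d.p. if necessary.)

From the CES first-order condition, 4·(x_2/x_1)^(2/3) = p_1/p_2.
Hence x_2/x_1 = ((1/4)·p_1/p_2)^(1/(2/3)), i.e. raised to the 1.5 power.
Substitute x_2 = (x_2/x_1)·x_1 into the budget: x_1* = M/(p_1 + p_2·(x_2/x_1)).
Numerically x_2/x_1 = 0.184701, so x_1* = 424/(12 + 9.25·0.184701) = 30.9298.

x_1* = 30.9298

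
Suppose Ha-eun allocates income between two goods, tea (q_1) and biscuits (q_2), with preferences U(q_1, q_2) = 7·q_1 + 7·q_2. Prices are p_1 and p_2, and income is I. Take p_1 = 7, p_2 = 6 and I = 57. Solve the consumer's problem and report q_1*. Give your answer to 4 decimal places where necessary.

q_1* = 0

q_2 gives more utility per dollar, so spend all income on q_2: q_2* = I/p_2, q_1* = 0.
Numerically: q_1* = 0, q_2* = 9.5.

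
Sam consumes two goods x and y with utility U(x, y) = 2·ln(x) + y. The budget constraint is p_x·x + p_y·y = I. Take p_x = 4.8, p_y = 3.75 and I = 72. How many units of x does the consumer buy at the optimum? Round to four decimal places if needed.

x* = 1.5625

MU_x = 2/x, MU_y = 1. Tangency: 2/x = p_x/p_y.
So x*(p_x,p_y) = 2·p_y/p_x, independent of income; and y* = (I − 2·p_y)/p_y.
At the given prices: x* = 2·3.75/4.8 = 1.5625.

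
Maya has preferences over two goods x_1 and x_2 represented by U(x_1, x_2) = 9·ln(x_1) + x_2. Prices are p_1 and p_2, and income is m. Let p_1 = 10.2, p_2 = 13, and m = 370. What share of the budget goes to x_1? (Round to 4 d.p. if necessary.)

Set MRS = p_1/p_2: (9/x_1)/1 = p_1/p_2.
So x_1*(p_1,p_2) = 9·p_2/p_1, independent of income; and x_2* = (m − 9·p_2)/p_2.
At the given prices: x_1* = 9·13/10.2 = 11.4706, and x_2* = 19.4615.
Expenditure on x_1: 10.2·11.4706 = 117; share = 0.3162.

share on x_1 = 0.3162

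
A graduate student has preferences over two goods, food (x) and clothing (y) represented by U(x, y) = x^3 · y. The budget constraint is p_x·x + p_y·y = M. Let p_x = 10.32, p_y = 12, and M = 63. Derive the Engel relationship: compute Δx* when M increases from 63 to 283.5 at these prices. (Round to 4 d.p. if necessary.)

Δx* = 16.0247

MU_x/MU_y = (3·y)/(x); tangency sets this equal to p_x/p_y.
So 3·p_y·y = p_x·x; combined with the budget, a share 0.75 of income goes to x.
Demand: x*(p_x,p_y,M) = 0.75·M/p_x and y* = 0.25·M/p_y.
At p_x=10.32, p_y=12, M=63: x* = 0.75·63/10.32 = 4.5785.
At M' = 283.5: x* = 20.6032. Change: 20.6032 − 4.5785 = 16.0247.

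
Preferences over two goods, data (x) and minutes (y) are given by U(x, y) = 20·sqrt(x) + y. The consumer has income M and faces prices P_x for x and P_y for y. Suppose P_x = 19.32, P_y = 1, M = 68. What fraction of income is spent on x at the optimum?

Solve: √x = 10·P_y/P_x, so x*(P_x,P_y) = (10·P_y/P_x)², and y* = (M − P_x·x*)/P_y.
Plugging in: x* = (10·1/19.32)² = 0.2679, y* = 62.824.
Expenditure on x: 19.32·0.2679 = 5.176; share = 0.0761.

share on x = 0.0761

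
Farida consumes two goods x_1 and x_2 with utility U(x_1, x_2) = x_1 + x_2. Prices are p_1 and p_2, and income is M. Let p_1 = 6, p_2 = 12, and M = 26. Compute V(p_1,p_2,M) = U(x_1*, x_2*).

V = 4.3333

Perfect substitutes: compare marginal utility per dollar. 1/p_1 vs 1/p_2 → 0.1667 vs 0.0833.
x_1 gives more utility per dollar, so spend all income on x_1: x_1* = M/p_1, x_2* = 0.
Numerically: x_1* = 4.3333, x_2* = 0.
Utility at the optimum: U(4.3333, 0) = 4.3333.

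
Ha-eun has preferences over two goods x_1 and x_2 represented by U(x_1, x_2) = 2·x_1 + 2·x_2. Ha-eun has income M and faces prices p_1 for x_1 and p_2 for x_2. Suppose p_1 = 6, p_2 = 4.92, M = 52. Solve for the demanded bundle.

x_1* = 0, x_2* = 10.5691

Linear utility — the consumer picks whichever good has higher MU/price: 2/6 = 0.3333 vs 2/4.92 = 0.4065.
x_2 gives more utility per dollar, so spend all income on x_2: x_2* = M/p_2, x_1* = 0.
Numerically: x_1* = 0, x_2* = 10.5691.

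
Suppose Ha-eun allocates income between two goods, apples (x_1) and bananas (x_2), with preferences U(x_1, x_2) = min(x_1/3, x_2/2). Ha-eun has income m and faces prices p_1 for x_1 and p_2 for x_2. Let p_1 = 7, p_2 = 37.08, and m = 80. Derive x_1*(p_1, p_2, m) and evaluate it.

Leontief preferences: the optimum is at the kink where x_1/3 = x_2/2, i.e. x_2 = (2/3)·x_1.
Budget: p_1·x_1 + p_2·(2/3)·x_1 = m, so (3·p_1 + 2·p_2)·x_1 = 3·m.
Demand: x_1*(p_1,p_2,m) = 3·m/(3·p_1 + 2·p_2), x_2* = 2·m/(3·p_1 + 2·p_2).
Here 3·7 + 2·37.08 = 95.16, giving x_1* = 2.5221.

x_1* = 2.5221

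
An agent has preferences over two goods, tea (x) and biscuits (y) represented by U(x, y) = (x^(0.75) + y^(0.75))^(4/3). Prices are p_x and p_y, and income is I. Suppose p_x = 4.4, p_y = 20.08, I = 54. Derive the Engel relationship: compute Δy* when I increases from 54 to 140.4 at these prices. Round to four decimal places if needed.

Δy* = 0.0448

Numerically y/x = 0.002305, so x* = 54/(4.4 + 20.08·0.002305) = 12.1449 and y* = 0.002305·12.1449 = 0.028.
At I' = 140.4: y* = 0.0728. Change: 0.0728 − 0.028 = 0.0448.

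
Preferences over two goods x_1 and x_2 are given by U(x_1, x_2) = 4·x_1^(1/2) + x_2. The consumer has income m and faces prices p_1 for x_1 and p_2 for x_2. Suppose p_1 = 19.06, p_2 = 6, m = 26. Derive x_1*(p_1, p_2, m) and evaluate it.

x_1* = 0.3964

MU_x_1 = 2/√x_1, MU_x_2 = 1. Tangency: 2/√x_1 = p_1/p_2.
Solve: √x_1 = 2·p_2/p_1, so x_1*(p_1,p_2) = (2·p_2/p_1)², and x_2* = (m − p_1·x_1*)/p_2.
Plugging in: x_1* = (2·6/19.06)² = 0.3964.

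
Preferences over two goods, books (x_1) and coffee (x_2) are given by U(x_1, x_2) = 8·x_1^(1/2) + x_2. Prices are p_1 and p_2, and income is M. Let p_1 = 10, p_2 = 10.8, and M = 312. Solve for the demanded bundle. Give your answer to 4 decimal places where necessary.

Utility is quasi-linear in x_2; the FOC for x_1 is 4/√x_1 = p_1/p_2.
Solve: √x_1 = 4·p_2/p_1, so x_1*(p_1,p_2) = (4·p_2/p_1)², and x_2* = (M − p_1·x_1*)/p_2.
Plugging in: x_1* = (4·10.8/10)² = 18.6624, x_2* = 11.6089.

x_1* = 18.6624, x_2* = 11.6089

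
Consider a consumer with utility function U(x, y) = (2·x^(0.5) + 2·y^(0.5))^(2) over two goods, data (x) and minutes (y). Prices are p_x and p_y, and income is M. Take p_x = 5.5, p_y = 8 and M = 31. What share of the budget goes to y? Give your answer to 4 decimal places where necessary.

MU_x ∝ 2·x^(-0.5), MU_y ∝ 2·y^(-0.5), so MRS = (y/x)^(0.5) = p_x/p_y.
Hence y/x = (p_x/p_y)^(1/(0.5)), i.e. raised to the 2 power.
With the ratio pinned down, the budget gives x* = M/(p_x + p_y·(y/x)) and y* = (y/x)·x*.
Numerically y/x = 0.472656, so x* = 31/(5.5 + 8·0.472656) = 3.3401 and y* = 0.472656·3.3401 = 1.5787.
Expenditure on y: 8·1.5787 = 12.6296; share = 0.4074.

share on y = 0.4074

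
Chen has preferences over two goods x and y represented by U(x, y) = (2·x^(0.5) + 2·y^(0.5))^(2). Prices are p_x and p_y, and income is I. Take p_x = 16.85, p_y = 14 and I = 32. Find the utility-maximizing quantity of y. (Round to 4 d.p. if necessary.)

y* = 1.2484

MU_x ∝ 2·x^(-0.5), MU_y ∝ 2·y^(-0.5), so MRS = (y/x)^(0.5) = p_x/p_y.
Solve for the ratio: y/x = [p_x/p_y]^(2).
Substitute y = (y/x)·x into the budget: x* = I/(p_x + p_y·(y/x)).
Numerically y/x = 1.448584, so x* = 32/(16.85 + 14·1.448584) = 0.8618 and y* = 1.448584·0.8618 = 1.2484.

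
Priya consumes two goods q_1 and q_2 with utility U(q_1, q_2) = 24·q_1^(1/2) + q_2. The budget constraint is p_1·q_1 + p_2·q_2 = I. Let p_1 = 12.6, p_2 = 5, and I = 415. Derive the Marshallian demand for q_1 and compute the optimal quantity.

Utility is quasi-linear in q_2; the FOC for q_1 is 12/√q_1 = p_1/p_2.
Solve: √q_1 = 12·p_2/p_1, so q_1*(p_1,p_2) = (12·p_2/p_1)², and q_2* = (I − p_1·q_1*)/p_2.
Plugging in: q_1* = (12·5/12.6)² = 22.6757.

q_1* = 22.6757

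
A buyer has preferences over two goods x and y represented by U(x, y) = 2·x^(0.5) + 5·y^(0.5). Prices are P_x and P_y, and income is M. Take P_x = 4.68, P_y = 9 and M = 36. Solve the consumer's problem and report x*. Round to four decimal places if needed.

Numerically y/x = 1.69, so x* = 36/(4.68 + 9·1.69) = 1.81.

x* = 1.81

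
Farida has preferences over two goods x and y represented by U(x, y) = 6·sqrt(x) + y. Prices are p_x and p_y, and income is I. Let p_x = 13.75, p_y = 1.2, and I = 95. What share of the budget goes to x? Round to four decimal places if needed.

share on x = 0.0099

MU_x = 3/√x, MU_y = 1. Tangency: 3/√x = p_x/p_y.
Thus x* = (3·p_y/p_x)² — independent of I — with the rest of income spent on y.
Plugging in: x* = (3·1.2/13.75)² = 0.0685, y* = 78.3812.
Expenditure on x: 13.75·0.0685 = 0.9425; share = 0.0099.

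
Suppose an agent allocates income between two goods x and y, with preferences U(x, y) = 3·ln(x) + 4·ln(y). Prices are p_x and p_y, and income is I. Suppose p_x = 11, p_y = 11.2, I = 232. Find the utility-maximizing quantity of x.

Demand: x*(p_x,p_y,I) = 3/7·I/p_x and y* = 4/7·I/p_y.
At p_x=11, p_y=11.2, I=232: x* = 3/7·232/11 = 9.039.

x* = 9.039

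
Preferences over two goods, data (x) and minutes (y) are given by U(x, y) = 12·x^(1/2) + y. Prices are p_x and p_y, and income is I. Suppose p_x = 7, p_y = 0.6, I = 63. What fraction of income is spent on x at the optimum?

MU_x = 6/√x, MU_y = 1. Tangency: 6/√x = p_x/p_y.
Solve: √x = 6·p_y/p_x, so x*(p_x,p_y) = (6·p_y/p_x)², and y* = (I − p_x·x*)/p_y.
Plugging in: x* = (6·0.6/7)² = 0.2645, y* = 101.9143.
Expenditure on x: 7·0.2645 = 1.8514; share = 0.0294.

share on x = 0.0294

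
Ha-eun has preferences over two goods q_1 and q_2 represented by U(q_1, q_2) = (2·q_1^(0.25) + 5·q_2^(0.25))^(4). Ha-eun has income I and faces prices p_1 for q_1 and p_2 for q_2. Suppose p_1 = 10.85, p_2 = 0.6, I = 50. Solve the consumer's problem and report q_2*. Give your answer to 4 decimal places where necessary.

MRS = MU_q_1/MU_q_2 = (2/5)·(q_2/q_1)^(0.75). Set equal to p_1/p_2.
Hence q_2/q_1 = ((5/2)·p_1/p_2)^(1/(0.75)), i.e. raised to the 4/3 power.
Substitute q_2 = (q_2/q_1)·q_1 into the budget: q_1* = I/(p_1 + p_2·(q_2/q_1)).
Numerically q_2/q_1 = 161.048986, so q_1* = 50/(10.85 + 0.6·161.048986) = 0.4652 and q_2* = 161.048986·0.4652 = 74.9209.

q_2* = 74.9209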